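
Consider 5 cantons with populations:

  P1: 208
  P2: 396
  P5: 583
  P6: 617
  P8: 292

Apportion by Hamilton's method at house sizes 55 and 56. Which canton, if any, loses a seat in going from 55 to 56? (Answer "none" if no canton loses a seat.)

P1

At 55 seats: P1 6, P2 10, P5 15, P6 16, P8 8.
At 56 seats: P1 5, P2 11, P5 16, P6 16, P8 8.
P1 drops from 6 to 5.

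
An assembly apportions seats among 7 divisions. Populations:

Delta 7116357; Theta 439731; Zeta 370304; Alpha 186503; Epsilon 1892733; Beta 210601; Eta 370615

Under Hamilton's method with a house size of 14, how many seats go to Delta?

9

Standard divisor: 10586844 ÷ 14 ≈ 756203.143.
Standard quotas: Delta 9.4106, Theta 0.5815, Zeta 0.4897, Alpha 0.2466, Epsilon 2.5029, Beta 0.2785, Eta 0.4901.
Lower quotas: Delta 9, Theta 0, Zeta 0, Alpha 0, Epsilon 2, Beta 0, Eta 0 (sum 11, leaving 3 seats).
Remainders in descending order: Theta 0.5815, Epsilon 0.5029, Eta 0.4901, Zeta 0.4897, Delta 0.4106, Beta 0.2785, Alpha 0.2466.
The surplus seats go to Theta, Epsilon, Eta.
Delta receives 9.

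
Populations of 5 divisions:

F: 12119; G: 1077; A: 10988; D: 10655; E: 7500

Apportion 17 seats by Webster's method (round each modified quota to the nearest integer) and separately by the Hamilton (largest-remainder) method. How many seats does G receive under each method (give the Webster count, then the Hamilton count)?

0 and 1

Webster: F 5, G 0, A 5, D 4, E 3.
Hamilton: F 5, G 1, A 4, D 4, E 3.
G gets 0 under Webster and 1 under Hamilton.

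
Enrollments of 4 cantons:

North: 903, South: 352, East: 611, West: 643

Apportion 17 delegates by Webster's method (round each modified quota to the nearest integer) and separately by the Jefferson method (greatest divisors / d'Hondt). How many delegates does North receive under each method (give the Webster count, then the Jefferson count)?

Webster: North 6, South 2, East 4, West 5.
Jefferson: North 7, South 2, East 4, West 4.
North gets 6 under Webster and 7 under Jefferson.

6 and 7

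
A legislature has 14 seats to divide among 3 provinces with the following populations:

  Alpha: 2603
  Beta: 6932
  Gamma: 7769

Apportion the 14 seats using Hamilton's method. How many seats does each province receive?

Alpha 2, Beta 6, Gamma 6

Total 17304; standard divisor 17304/14 = 1236.
Standard quotas: Alpha 2.1060, Beta 5.6084, Gamma 6.2856.
Lower quotas: Alpha 2, Beta 5, Gamma 6 (sum 13, leaving 1 seat).
Remainders in descending order: Beta 0.6084, Gamma 0.2856, Alpha 0.1060.
Largest remainder: Beta receives the extra seat.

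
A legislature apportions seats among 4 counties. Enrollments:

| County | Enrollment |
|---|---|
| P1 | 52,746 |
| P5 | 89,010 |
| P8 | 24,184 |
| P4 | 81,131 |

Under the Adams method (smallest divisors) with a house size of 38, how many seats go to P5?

Standard divisor 247071/38 ≈ 6501.868; standard quotas: P1 8.112, P5 13.690, P8 3.720, P4 12.478.
Rounding up gives 9, 14, 4, 13 = 40 seats, so the divisor must be adjusted.
With modified divisor 6800: modified quotas P1 7.757, P5 13.090, P8 3.556, P4 11.931.
Rounding up: P1 8, P5 14, P8 4, P4 12 (total 38).
P5 receives 14.

14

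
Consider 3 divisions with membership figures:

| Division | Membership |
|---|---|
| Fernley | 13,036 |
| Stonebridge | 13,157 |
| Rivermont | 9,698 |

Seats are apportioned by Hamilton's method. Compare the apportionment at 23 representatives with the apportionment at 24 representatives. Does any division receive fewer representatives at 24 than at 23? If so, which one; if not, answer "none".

none

At 23 seats: Fernley 8, Stonebridge 9, Rivermont 6.
At 24 seats: Fernley 9, Stonebridge 9, Rivermont 6.
No division's allocation decreased.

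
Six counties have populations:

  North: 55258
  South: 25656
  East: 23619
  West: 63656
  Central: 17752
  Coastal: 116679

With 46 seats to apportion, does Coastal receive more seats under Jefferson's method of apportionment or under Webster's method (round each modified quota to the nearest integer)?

Jefferson: North 8, South 4, East 3, West 10, Central 2, Coastal 19.
Webster: North 8, South 4, East 4, West 10, Central 3, Coastal 17.
Coastal gets 19 under Jefferson and 17 under Webster.

Jefferson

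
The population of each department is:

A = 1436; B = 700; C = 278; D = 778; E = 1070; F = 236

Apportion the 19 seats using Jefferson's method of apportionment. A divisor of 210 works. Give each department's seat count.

A 6, B 3, C 1, D 3, E 5, F 1

With modified divisor 210: modified quotas A 6.838, B 3.333, C 1.324, D 3.705, E 5.095, F 1.124.
Rounding down: A 6, B 3, C 1, D 3, E 5, F 1 (total 19).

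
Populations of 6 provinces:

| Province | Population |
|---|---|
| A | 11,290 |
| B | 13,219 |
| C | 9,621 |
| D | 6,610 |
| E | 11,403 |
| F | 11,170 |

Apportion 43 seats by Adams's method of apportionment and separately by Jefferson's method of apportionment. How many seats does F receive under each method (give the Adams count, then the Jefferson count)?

7 and 8

Adams: A 8, B 9, C 6, D 5, E 8, F 7.
Jefferson: A 8, B 9, C 6, D 4, E 8, F 8.
F gets 7 under Adams and 8 under Jefferson.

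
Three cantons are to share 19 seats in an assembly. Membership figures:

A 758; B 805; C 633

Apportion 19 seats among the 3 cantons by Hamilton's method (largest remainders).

Standard divisor: 2196 ÷ 19 ≈ 115.579.
Standard quotas: A 6.558, B 6.965, C 5.477.
Lower quotas: A 6, B 6, C 5 (sum 17, leaving 2 seats).
Remainders in descending order: B 0.965, A 0.558, C 0.477.
Largest remainders: B, A receive the extra seats.

A: 7; B: 7; C: 5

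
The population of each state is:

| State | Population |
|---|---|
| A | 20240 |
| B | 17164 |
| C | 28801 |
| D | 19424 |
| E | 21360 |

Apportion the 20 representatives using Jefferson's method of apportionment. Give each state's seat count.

Standard divisor 106989/20 ≈ 5349.45; standard quotas: A 3.784, B 3.209, C 5.384, D 3.631, E 3.993.
Rounding down gives 3, 3, 5, 3, 3 = 17 seats, so the divisor must be adjusted.
With modified divisor 4830: modified quotas A 4.190, B 3.554, C 5.963, D 4.022, E 4.422.
Rounding down: A 4, B 3, C 5, D 4, E 4 (total 20).

A 4, B 3, C 5, D 4, E 4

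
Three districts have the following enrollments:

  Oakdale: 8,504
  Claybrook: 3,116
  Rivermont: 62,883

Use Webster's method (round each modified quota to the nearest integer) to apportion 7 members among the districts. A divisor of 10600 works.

Oakdale=1, Claybrook=0, Rivermont=6

With modified divisor 10600: modified quotas Oakdale 0.802, Claybrook 0.294, Rivermont 5.932.
Rounding to the nearest integer: Oakdale 1, Claybrook 0, Rivermont 6 (total 7).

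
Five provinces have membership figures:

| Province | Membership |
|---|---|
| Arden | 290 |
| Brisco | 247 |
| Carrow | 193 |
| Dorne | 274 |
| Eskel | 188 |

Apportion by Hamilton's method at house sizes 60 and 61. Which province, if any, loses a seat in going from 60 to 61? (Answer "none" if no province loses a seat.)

none

At 60 seats: Arden 15, Brisco 12, Carrow 10, Dorne 14, Eskel 9.
At 61 seats: Arden 15, Brisco 13, Carrow 10, Dorne 14, Eskel 9.
No province's allocation decreased.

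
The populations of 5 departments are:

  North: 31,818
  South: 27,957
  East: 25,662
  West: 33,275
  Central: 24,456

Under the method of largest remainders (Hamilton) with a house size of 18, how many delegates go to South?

4

Standard divisor: 143168 ÷ 18 ≈ 7953.778.
Standard quotas: North 4.0004, South 3.5149, East 3.2264, West 4.1835, Central 3.0748.
Lower quotas: North 4, South 3, East 3, West 4, Central 3 (sum 17, leaving 1 seat).
Remainders in descending order: South 0.5149, East 0.2264, West 0.1835, Central 0.0748, North 0.0004.
Largest remainder: South receives the extra seat.
South receives 4.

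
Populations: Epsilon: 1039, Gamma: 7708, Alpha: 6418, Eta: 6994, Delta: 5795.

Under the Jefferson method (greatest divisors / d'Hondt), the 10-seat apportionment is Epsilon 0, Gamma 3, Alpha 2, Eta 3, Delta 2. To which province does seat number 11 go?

Alpha

Priority for the next seat is population ÷ (current seats + 1).
Priorities: Epsilon 1039.000, Gamma 1927.000, Alpha 2139.333, Eta 1748.500, Delta 1931.667.
Highest priority: Alpha.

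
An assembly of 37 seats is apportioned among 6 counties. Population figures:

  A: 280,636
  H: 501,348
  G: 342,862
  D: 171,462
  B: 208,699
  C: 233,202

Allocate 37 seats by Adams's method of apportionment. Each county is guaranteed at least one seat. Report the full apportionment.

Standard divisor 1738209/37 ≈ 46978.622; standard quotas: A 5.974, H 10.672, G 7.298, D 3.650, B 4.442, C 4.964.
Rounding up gives 6, 11, 8, 4, 5, 5 = 39 seats, so the divisor must be adjusted.
With modified divisor 51200: modified quotas A 5.481, H 9.792, G 6.697, D 3.349, B 4.076, C 4.555.
Rounding up: A 6, H 10, G 7, D 4, B 5, C 5 (total 37).

A: 6, H: 10, G: 7, D: 4, B: 5, C: 5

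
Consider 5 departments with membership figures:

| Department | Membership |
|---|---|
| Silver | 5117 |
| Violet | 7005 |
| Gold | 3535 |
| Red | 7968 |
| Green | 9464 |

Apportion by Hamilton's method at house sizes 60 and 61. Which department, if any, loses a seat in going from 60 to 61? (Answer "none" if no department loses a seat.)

none

At 60 seats: Silver 9, Violet 13, Gold 6, Red 15, Green 17.
At 61 seats: Silver 9, Violet 13, Gold 7, Red 15, Green 17.
No department's allocation decreased.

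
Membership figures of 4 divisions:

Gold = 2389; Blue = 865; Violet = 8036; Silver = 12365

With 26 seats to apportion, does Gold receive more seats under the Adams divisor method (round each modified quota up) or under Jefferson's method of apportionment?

Adams: Gold 3, Blue 1, Violet 9, Silver 13.
Jefferson: Gold 2, Blue 1, Violet 9, Silver 14.
Gold gets 3 under Adams and 2 under Jefferson.

Adams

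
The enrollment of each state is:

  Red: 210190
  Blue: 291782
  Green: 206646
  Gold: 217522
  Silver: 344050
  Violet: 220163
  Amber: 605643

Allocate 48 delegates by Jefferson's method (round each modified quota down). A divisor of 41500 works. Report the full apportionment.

Red=5, Blue=7, Green=4, Gold=5, Silver=8, Violet=5, Amber=14

With modified divisor 41500: modified quotas Red 5.065, Blue 7.031, Green 4.979, Gold 5.241, Silver 8.290, Violet 5.305, Amber 14.594.
Rounding down: Red 5, Blue 7, Green 4, Gold 5, Silver 8, Violet 5, Amber 14 (total 48).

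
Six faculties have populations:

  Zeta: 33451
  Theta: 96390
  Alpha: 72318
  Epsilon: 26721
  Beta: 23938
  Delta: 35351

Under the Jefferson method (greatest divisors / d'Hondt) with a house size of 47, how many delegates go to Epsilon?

Standard divisor 288169/47 ≈ 6131.255; standard quotas: Zeta 5.456, Theta 15.721, Alpha 11.795, Epsilon 4.358, Beta 3.904, Delta 5.766.
Rounding down gives 5, 15, 11, 4, 3, 5 = 43 seats, so the divisor must be adjusted.
With modified divisor 5800: modified quotas Zeta 5.767, Theta 16.619, Alpha 12.469, Epsilon 4.607, Beta 4.127, Delta 6.095.
Rounding down: Zeta 5, Theta 16, Alpha 12, Epsilon 4, Beta 4, Delta 6 (total 47).
Epsilon receives 4.

4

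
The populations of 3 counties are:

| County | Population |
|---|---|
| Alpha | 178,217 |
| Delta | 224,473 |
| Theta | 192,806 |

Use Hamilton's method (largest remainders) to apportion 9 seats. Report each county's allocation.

Standard divisor: 595496 ÷ 9 ≈ 66166.222.
Standard quotas: Alpha 2.6935, Delta 3.3926, Theta 2.9140.
Lower quotas: Alpha 2, Delta 3, Theta 2 (sum 7, leaving 2 seats).
Remainders in descending order: Theta 0.9140, Alpha 0.6935, Delta 0.3926.
Largest remainders: Theta, Alpha receive the extra seats.

Alpha 3, Delta 3, Theta 3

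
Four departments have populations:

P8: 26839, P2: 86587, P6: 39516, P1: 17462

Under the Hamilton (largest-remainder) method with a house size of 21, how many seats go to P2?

Standard divisor: 170404 ÷ 21 ≈ 8114.476.
Standard quotas: P8 3.3075, P2 10.6707, P6 4.8698, P1 2.1520.
Lower quotas: P8 3, P2 10, P6 4, P1 2 (sum 19, leaving 2 seats).
Remainders in descending order: P6 0.8698, P2 0.6707, P8 0.3075, P1 0.1520.
The surplus seats go to P6, P2.
P2 receives 11.

11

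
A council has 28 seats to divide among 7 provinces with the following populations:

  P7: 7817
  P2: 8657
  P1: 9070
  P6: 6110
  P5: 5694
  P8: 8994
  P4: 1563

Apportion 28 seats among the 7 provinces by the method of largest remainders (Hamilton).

The standard divisor is 47905/28 ≈ 1710.893.
Standard quotas: P7 4.5690, P2 5.0599, P1 5.3013, P6 3.5712, P5 3.3281, P8 5.2569, P4 0.9136.
Lower quotas: P7 4, P2 5, P1 5, P6 3, P5 3, P8 5, P4 0 (sum 25, leaving 3 seats).
Remainders in descending order: P4 0.9136, P6 0.5712, P7 0.5690, P5 0.3281, P1 0.3013, P8 0.2569, P2 0.0599.
The surplus seats go to P4, P6, P7.

P7: 5, P2: 5, P1: 5, P6: 4, P5: 3, P8: 5, P4: 1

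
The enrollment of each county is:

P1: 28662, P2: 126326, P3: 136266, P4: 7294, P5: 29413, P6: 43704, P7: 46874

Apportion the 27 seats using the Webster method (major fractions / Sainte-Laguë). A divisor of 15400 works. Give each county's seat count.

With modified divisor 15400: modified quotas P1 1.861, P2 8.203, P3 8.848, P4 0.474, P5 1.910, P6 2.838, P7 3.044.
Rounding to the nearest integer: P1 2, P2 8, P3 9, P4 0, P5 2, P6 3, P7 3 (total 27).

P1 2, P2 8, P3 9, P4 0, P5 2, P6 3, P7 3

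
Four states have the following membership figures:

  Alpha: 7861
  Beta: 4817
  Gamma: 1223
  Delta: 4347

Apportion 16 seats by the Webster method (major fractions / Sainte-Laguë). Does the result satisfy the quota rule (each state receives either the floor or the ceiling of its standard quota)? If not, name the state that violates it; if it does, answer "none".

Standard quotas: Alpha 6.893, Beta 4.224, Gamma 1.072, Delta 3.811.
Webster allocation: Alpha 7, Beta 4, Gamma 1, Delta 4.
Every allocation lies between the lower and upper quota.

none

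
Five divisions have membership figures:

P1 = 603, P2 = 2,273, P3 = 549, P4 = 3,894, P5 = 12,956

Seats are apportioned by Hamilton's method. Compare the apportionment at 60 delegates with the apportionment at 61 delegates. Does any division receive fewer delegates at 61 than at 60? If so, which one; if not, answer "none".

At 60 seats: P1 2, P2 7, P3 2, P4 11, P5 38.
At 61 seats: P1 2, P2 7, P3 1, P4 12, P5 39.
P3 drops from 2 to 1.

P3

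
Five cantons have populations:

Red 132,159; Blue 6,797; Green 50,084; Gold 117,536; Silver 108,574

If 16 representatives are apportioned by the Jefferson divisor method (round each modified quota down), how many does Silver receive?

4

Standard divisor 415150/16 ≈ 25946.875; standard quotas: Red 5.093, Blue 0.262, Green 1.930, Gold 4.530, Silver 4.184.
Rounding down gives 5, 0, 1, 4, 4 = 14 seats, so the divisor must be adjusted.
With modified divisor 22800: modified quotas Red 5.796, Blue 0.298, Green 2.197, Gold 5.155, Silver 4.762.
Rounding down: Red 5, Blue 0, Green 2, Gold 5, Silver 4 (total 16).
Silver receives 4.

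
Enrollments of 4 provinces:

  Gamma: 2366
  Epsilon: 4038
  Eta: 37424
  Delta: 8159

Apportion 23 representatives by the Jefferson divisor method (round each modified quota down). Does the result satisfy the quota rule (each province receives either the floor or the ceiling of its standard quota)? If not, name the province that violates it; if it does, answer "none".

Standard quotas: Gamma 1.047, Epsilon 1.786, Eta 16.557, Delta 3.610.
Jefferson allocation: Gamma 1, Epsilon 1, Eta 18, Delta 3.
Eta has quota 16.557 (lower 16, upper 17) but receives 18 — outside the quota interval.

Eta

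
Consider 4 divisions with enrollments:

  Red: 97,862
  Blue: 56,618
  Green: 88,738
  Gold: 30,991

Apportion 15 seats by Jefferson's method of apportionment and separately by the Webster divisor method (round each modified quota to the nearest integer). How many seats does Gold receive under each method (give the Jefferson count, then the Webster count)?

Jefferson: Red 6, Blue 3, Green 5, Gold 1.
Webster: Red 5, Blue 3, Green 5, Gold 2.
Gold gets 1 under Jefferson and 2 under Webster.

1 and 2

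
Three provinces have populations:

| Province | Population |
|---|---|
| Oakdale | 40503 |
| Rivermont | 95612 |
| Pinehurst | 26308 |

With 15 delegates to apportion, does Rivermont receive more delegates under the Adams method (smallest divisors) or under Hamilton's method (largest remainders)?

Adams: Oakdale 4, Rivermont 8, Pinehurst 3.
Hamilton: Oakdale 4, Rivermont 9, Pinehurst 2.
Rivermont gets 8 under Adams and 9 under Hamilton.

Hamilton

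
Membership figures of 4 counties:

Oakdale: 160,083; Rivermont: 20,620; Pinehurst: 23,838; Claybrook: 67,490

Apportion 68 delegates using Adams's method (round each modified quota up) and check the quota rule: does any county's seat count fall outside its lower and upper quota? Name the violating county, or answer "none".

Standard quotas: Oakdale 40.016, Rivermont 5.154, Pinehurst 5.959, Claybrook 16.871.
Adams allocation: Oakdale 39, Rivermont 6, Pinehurst 6, Claybrook 17.
Oakdale has quota 40.016 (lower 40, upper 41) but receives 39 — outside the quota interval.

Oakdale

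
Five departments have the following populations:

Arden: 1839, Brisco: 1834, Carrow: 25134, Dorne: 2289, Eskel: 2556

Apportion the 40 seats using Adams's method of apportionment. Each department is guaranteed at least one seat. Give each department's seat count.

Arden 3, Brisco 3, Carrow 28, Dorne 3, Eskel 3

Standard divisor 33652/40 ≈ 841.3; standard quotas: Arden 2.186, Brisco 2.180, Carrow 29.875, Dorne 2.721, Eskel 3.038.
Rounding up gives 3, 3, 30, 3, 4 = 43 seats, so the divisor must be adjusted.
With modified divisor 900: modified quotas Arden 2.043, Brisco 2.038, Carrow 27.927, Dorne 2.543, Eskel 2.840.
Rounding up: Arden 3, Brisco 3, Carrow 28, Dorne 3, Eskel 3 (total 40).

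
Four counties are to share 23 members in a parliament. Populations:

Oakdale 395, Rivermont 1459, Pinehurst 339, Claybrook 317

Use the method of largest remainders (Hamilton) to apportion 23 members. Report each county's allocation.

Oakdale=4; Rivermont=13; Pinehurst=3; Claybrook=3

Standard divisor: 2510 ÷ 23 ≈ 109.13.
Standard quotas: Oakdale 3.620, Rivermont 13.369, Pinehurst 3.106, Claybrook 2.905.
Lower quotas: Oakdale 3, Rivermont 13, Pinehurst 3, Claybrook 2 (sum 21, leaving 2 seats).
Remainders in descending order: Claybrook 0.905, Oakdale 0.620, Rivermont 0.369, Pinehurst 0.106.
The surplus seats go to Claybrook, Oakdale.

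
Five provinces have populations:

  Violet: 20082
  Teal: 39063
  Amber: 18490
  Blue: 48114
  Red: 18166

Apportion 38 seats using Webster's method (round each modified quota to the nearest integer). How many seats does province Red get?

Standard divisor 143915/38 ≈ 3787.237; standard quotas: Violet 5.303, Teal 10.314, Amber 4.882, Blue 12.704, Red 4.797.
Rounding to the nearest integer gives Violet 5, Teal 10, Amber 5, Blue 13, Red 5 — total 38, matching the house size, so no adjustment is needed.
Red receives 5.

5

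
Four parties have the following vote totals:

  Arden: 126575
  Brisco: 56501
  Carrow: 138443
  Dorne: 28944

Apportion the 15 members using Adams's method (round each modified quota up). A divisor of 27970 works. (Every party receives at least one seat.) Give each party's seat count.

Arden 5, Brisco 3, Carrow 5, Dorne 2

With modified divisor 27970: modified quotas Arden 4.525, Brisco 2.020, Carrow 4.950, Dorne 1.035.
Rounding up: Arden 5, Brisco 3, Carrow 5, Dorne 2 (total 15).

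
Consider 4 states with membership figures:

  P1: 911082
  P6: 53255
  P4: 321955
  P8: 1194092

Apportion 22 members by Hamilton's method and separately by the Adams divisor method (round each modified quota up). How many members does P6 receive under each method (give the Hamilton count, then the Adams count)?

0 and 1

Hamilton: P1 8, P6 0, P4 3, P8 11.
Adams: P1 8, P6 1, P4 3, P8 10.
P6 gets 0 under Hamilton and 1 under Adams.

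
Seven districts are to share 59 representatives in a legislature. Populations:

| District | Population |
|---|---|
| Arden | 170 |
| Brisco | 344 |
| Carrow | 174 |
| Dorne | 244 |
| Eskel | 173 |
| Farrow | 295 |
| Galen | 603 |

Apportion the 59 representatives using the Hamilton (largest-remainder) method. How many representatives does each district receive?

Total 2003; standard divisor 2003/59 ≈ 33.949.
Standard quotas: Arden 5.007, Brisco 10.133, Carrow 5.125, Dorne 7.187, Eskel 5.096, Farrow 8.689, Galen 17.762.
Lower quotas: Arden 5, Brisco 10, Carrow 5, Dorne 7, Eskel 5, Farrow 8, Galen 17 (sum 57, leaving 2 seats).
Remainders in descending order: Galen 0.762, Farrow 0.689, Dorne 0.187, Brisco 0.133, Carrow 0.125, Eskel 0.096, Arden 0.007.
The surplus seats go to Galen, Farrow.

Arden: 5; Brisco: 10; Carrow: 5; Dorne: 7; Eskel: 5; Farrow: 9; Galen: 18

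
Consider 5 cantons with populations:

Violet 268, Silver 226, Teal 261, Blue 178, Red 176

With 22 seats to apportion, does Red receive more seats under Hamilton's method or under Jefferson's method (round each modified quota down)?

Hamilton: Violet 5, Silver 4, Teal 5, Blue 4, Red 4.
Jefferson: Violet 6, Silver 5, Teal 5, Blue 3, Red 3.
Red gets 4 under Hamilton and 3 under Jefferson.

Hamilton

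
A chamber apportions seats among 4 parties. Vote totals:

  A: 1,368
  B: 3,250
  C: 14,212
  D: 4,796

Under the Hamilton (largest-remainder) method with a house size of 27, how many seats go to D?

Total 23626; standard divisor 23626/27 ≈ 875.037.
Standard quotas: A 1.5634, B 3.7141, C 16.2416, D 5.4809.
Lower quotas: A 1, B 3, C 16, D 5 (sum 25, leaving 2 seats).
Remainders in descending order: B 0.7141, A 0.5634, D 0.4809, C 0.2416.
Largest remainders: B, A receive the extra seats.
D receives 5.

5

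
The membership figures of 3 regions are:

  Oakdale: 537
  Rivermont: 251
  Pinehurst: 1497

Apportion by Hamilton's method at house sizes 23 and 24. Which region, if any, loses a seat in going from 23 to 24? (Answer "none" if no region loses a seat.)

Rivermont

At 23 seats: Oakdale 5, Rivermont 3, Pinehurst 15.
At 24 seats: Oakdale 6, Rivermont 2, Pinehurst 16.
Rivermont drops from 3 to 2.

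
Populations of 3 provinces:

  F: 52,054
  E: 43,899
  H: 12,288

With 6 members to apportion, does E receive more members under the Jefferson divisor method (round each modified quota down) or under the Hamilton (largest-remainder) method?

Jefferson: F 3, E 3, H 0.
Hamilton: F 3, E 2, H 1.
E gets 3 under Jefferson and 2 under Hamilton.

Jefferson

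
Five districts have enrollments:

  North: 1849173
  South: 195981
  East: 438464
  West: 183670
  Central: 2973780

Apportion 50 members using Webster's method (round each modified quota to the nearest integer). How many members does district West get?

Standard divisor 5641068/50 ≈ 112821.36; standard quotas: North 16.390, South 1.737, East 3.886, West 1.628, Central 26.358.
Rounding to the nearest integer gives North 16, South 2, East 4, West 2, Central 26 — total 50, matching the house size, so no adjustment is needed.
West receives 2.

2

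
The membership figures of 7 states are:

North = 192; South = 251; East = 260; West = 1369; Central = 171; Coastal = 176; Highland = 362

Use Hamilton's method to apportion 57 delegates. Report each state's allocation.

Total 2781; standard divisor 2781/57 ≈ 48.789.
Standard quotas: North 3.935, South 5.145, East 5.329, West 28.059, Central 3.505, Coastal 3.607, Highland 7.420.
Lower quotas: North 3, South 5, East 5, West 28, Central 3, Coastal 3, Highland 7 (sum 54, leaving 3 seats).
Remainders in descending order: North 0.935, Coastal 0.607, Central 0.505, Highland 0.420, East 0.329, South 0.145, West 0.059.
Largest remainders: North, Coastal, Central receive the extra seats.

North=4; South=5; East=5; West=28; Central=4; Coastal=4; Highland=7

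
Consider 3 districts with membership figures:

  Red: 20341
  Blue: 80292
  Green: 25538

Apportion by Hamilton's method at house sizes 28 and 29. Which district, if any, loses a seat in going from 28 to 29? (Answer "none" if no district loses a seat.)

At 28 seats: Red 4, Blue 18, Green 6.
At 29 seats: Red 5, Blue 18, Green 6.
No district's allocation decreased.

none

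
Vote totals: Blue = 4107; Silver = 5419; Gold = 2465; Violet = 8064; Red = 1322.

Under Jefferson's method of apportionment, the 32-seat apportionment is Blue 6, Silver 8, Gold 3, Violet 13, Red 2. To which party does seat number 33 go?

Gold

Priority for the next seat is population ÷ (current seats + 1).
Priorities: Blue 586.714, Silver 602.111, Gold 616.250, Violet 576.000, Red 440.667.
Highest priority: Gold.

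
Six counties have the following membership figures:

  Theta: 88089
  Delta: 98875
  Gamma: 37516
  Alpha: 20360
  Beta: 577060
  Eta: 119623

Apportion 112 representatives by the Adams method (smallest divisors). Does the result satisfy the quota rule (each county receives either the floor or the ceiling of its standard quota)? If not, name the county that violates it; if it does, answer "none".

Beta

Standard quotas: Theta 10.479, Delta 11.762, Gamma 4.463, Alpha 2.422, Beta 68.645, Eta 14.230.
Adams allocation: Theta 11, Delta 12, Gamma 5, Alpha 3, Beta 67, Eta 14.
Beta has quota 68.645 (lower 68, upper 69) but receives 67 — outside the quota interval.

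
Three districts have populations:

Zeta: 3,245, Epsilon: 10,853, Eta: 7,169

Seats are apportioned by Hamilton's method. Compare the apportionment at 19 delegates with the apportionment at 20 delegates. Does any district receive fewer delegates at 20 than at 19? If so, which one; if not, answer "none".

At 19 seats: Zeta 3, Epsilon 10, Eta 6.
At 20 seats: Zeta 3, Epsilon 10, Eta 7.
No district's allocation decreased.

none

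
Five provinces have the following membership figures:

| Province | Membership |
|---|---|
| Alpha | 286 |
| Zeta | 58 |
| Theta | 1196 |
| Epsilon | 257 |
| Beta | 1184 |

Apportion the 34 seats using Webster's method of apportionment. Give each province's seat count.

Alpha=3, Zeta=1, Theta=14, Epsilon=3, Beta=13

Standard divisor 2981/34 ≈ 87.676; standard quotas: Alpha 3.262, Zeta 0.662, Theta 13.641, Epsilon 2.931, Beta 13.504.
Rounding to the nearest integer gives 3, 1, 14, 3, 14 = 35 seats, so the divisor must be adjusted.
With modified divisor 88: modified quotas Alpha 3.250, Zeta 0.659, Theta 13.591, Epsilon 2.920, Beta 13.455.
Rounding to the nearest integer: Alpha 3, Zeta 1, Theta 14, Epsilon 3, Beta 13 (total 34).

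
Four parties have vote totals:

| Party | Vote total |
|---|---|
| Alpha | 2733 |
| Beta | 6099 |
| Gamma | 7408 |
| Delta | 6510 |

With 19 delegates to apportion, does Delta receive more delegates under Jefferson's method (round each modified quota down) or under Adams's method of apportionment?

Jefferson

Jefferson: Alpha 2, Beta 5, Gamma 6, Delta 6.
Adams: Alpha 3, Beta 5, Gamma 6, Delta 5.
Delta gets 6 under Jefferson and 5 under Adams.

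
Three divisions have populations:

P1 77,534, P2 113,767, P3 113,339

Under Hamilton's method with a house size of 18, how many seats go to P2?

7

Total 304640; standard divisor 304640/18 ≈ 16924.444.
Standard quotas: P1 4.5812, P2 6.7221, P3 6.6968.
Lower quotas: P1 4, P2 6, P3 6 (sum 16, leaving 2 seats).
Remainders in descending order: P2 0.7221, P3 0.6968, P1 0.5812.
Largest remainders: P2, P3 receive the extra seats.
P2 receives 7.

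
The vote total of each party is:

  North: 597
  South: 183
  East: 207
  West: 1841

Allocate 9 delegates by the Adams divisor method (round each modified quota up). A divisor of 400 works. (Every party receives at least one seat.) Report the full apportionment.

North 2, South 1, East 1, West 5

With modified divisor 400: modified quotas North 1.492, South 0.458, East 0.517, West 4.603.
Rounding up: North 2, South 1, East 1, West 5 (total 9).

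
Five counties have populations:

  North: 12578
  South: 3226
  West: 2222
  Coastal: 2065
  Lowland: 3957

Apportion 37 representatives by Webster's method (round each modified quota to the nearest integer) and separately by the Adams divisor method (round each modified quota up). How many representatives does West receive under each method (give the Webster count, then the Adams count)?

3 and 4

Webster: North 20, South 5, West 3, Coastal 3, Lowland 6.
Adams: North 19, South 5, West 4, Coastal 3, Lowland 6.
West gets 3 under Webster and 4 under Adams.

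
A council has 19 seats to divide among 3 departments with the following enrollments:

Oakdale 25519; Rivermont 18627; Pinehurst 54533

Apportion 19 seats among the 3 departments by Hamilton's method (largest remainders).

The standard divisor is 98679/19 ≈ 5193.632.
Standard quotas: Oakdale 4.9135, Rivermont 3.5865, Pinehurst 10.5000.
Lower quotas: Oakdale 4, Rivermont 3, Pinehurst 10 (sum 17, leaving 2 seats).
Remainders in descending order: Oakdale 0.9135, Rivermont 0.5865, Pinehurst 0.5000.
Largest remainders: Oakdale, Rivermont receive the extra seats.

Oakdale 5; Rivermont 4; Pinehurst 10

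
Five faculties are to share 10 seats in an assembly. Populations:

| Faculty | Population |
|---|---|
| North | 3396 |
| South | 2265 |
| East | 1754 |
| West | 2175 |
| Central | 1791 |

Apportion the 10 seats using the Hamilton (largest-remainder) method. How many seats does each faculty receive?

North 3; South 2; East 1; West 2; Central 2

The standard divisor is 11381/10 ≈ 1138.1.
Standard quotas: North 2.984, South 1.990, East 1.541, West 1.911, Central 1.574.
Lower quotas: North 2, South 1, East 1, West 1, Central 1 (sum 6, leaving 4 seats).
Remainders in descending order: South 0.990, North 0.984, West 0.911, Central 0.574, East 0.541.
Largest remainders: South, North, West, Central receive the extra seats.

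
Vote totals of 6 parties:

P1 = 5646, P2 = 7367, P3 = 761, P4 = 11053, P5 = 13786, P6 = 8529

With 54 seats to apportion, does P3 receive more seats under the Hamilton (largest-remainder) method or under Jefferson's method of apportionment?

Hamilton: P1 6, P2 8, P3 1, P4 13, P5 16, P6 10.
Jefferson: P1 6, P2 9, P3 0, P4 13, P5 16, P6 10.
P3 gets 1 under Hamilton and 0 under Jefferson.

Hamilton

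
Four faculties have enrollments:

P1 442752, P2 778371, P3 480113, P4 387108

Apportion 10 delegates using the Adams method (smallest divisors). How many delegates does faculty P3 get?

2

Standard divisor 2088344/10 ≈ 208834.4; standard quotas: P1 2.120, P2 3.727, P3 2.299, P4 1.854.
Rounding up gives 3, 4, 3, 2 = 12 seats, so the divisor must be adjusted.
With modified divisor 249800: modified quotas P1 1.772, P2 3.116, P3 1.922, P4 1.550.
Rounding up: P1 2, P2 4, P3 2, P4 2 (total 10).
P3 receives 2.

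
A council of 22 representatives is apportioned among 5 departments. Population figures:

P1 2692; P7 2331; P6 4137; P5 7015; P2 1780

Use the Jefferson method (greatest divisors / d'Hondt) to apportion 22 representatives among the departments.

Standard divisor 17955/22 ≈ 816.136; standard quotas: P1 3.298, P7 2.856, P6 5.069, P5 8.595, P2 2.181.
Rounding down gives 3, 2, 5, 8, 2 = 20 seats, so the divisor must be adjusted.
With modified divisor 740: modified quotas P1 3.638, P7 3.150, P6 5.591, P5 9.480, P2 2.405.
Rounding down: P1 3, P7 3, P6 5, P5 9, P2 2 (total 22).

P1=3, P7=3, P6=5, P5=9, P2=2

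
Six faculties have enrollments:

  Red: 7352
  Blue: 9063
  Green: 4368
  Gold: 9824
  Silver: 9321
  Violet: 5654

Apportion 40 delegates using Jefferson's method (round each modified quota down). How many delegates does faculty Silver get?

8

Standard divisor 45582/40 ≈ 1139.55; standard quotas: Red 6.452, Blue 7.953, Green 3.833, Gold 8.621, Silver 8.180, Violet 4.962.
Rounding down gives 6, 7, 3, 8, 8, 4 = 36 seats, so the divisor must be adjusted.
With modified divisor 1070: modified quotas Red 6.871, Blue 8.470, Green 4.082, Gold 9.181, Silver 8.711, Violet 5.284.
Rounding down: Red 6, Blue 8, Green 4, Gold 9, Silver 8, Violet 5 (total 40).
Silver receives 8.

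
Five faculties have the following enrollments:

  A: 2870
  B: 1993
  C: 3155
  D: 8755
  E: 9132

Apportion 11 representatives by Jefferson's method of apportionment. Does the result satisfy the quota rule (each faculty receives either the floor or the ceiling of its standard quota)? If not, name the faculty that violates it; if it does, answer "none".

none

Standard quotas: A 1.219, B 0.846, C 1.340, D 3.718, E 3.878.
Jefferson allocation: A 1, B 1, C 1, D 4, E 4.
Every allocation lies between the lower and upper quota.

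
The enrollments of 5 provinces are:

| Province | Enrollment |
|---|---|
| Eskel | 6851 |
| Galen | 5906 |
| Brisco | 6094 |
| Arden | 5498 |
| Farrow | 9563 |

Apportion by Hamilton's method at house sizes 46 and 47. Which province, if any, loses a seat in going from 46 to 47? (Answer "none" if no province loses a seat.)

none

At 46 seats: Eskel 9, Galen 8, Brisco 8, Arden 8, Farrow 13.
At 47 seats: Eskel 10, Galen 8, Brisco 8, Arden 8, Farrow 13.
No province's allocation decreased.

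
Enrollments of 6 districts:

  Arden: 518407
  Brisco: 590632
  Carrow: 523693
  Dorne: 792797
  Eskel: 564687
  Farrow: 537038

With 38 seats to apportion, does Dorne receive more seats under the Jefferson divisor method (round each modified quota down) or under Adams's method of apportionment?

Jefferson

Jefferson: Arden 5, Brisco 6, Carrow 6, Dorne 9, Eskel 6, Farrow 6.
Adams: Arden 6, Brisco 6, Carrow 6, Dorne 8, Eskel 6, Farrow 6.
Dorne gets 9 under Jefferson and 8 under Adams.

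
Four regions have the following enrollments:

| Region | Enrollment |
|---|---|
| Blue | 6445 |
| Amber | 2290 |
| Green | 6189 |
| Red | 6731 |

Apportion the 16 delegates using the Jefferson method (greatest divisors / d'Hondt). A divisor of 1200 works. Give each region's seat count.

With modified divisor 1200: modified quotas Blue 5.371, Amber 1.908, Green 5.157, Red 5.609.
Rounding down: Blue 5, Amber 1, Green 5, Red 5 (total 16).

Blue 5, Amber 1, Green 5, Red 5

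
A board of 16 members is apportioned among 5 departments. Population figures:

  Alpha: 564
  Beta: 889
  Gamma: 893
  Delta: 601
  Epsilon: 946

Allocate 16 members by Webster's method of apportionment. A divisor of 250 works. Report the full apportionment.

With modified divisor 250: modified quotas Alpha 2.256, Beta 3.556, Gamma 3.572, Delta 2.404, Epsilon 3.784.
Rounding to the nearest integer: Alpha 2, Beta 4, Gamma 4, Delta 2, Epsilon 4 (total 16).

Alpha 2, Beta 4, Gamma 4, Delta 2, Epsilon 4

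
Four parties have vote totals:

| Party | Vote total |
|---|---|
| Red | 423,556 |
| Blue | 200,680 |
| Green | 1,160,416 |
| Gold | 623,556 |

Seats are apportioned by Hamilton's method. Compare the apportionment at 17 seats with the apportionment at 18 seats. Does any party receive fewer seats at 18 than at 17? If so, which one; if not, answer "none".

At 17 seats: Red 3, Blue 2, Green 8, Gold 4.
At 18 seats: Red 3, Blue 1, Green 9, Gold 5.
Blue drops from 2 to 1.

Blue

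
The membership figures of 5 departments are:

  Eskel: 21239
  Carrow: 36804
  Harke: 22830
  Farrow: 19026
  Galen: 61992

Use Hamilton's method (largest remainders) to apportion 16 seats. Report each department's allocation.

Eskel 2, Carrow 4, Harke 2, Farrow 2, Galen 6

The standard divisor is 161891/16 ≈ 10118.188.
Standard quotas: Eskel 2.0991, Carrow 3.6374, Harke 2.2563, Farrow 1.8804, Galen 6.1268.
Lower quotas: Eskel 2, Carrow 3, Harke 2, Farrow 1, Galen 6 (sum 14, leaving 2 seats).
Remainders in descending order: Farrow 0.8804, Carrow 0.6374, Harke 0.2563, Galen 0.1268, Eskel 0.0991.
The surplus seats go to Farrow, Carrow.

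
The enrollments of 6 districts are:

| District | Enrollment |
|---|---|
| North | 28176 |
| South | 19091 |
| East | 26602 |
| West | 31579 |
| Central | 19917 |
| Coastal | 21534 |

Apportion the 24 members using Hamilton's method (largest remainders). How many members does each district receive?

North 5, South 3, East 4, West 5, Central 3, Coastal 4

Total 146899; standard divisor 146899/24 ≈ 6120.792.
Standard quotas: North 4.6033, South 3.1190, East 4.3462, West 5.1593, Central 3.2540, Coastal 3.5182.
Lower quotas: North 4, South 3, East 4, West 5, Central 3, Coastal 3 (sum 22, leaving 2 seats).
Remainders in descending order: North 0.6033, Coastal 0.5182, East 0.3462, Central 0.2540, West 0.1593, South 0.1190.
Largest remainders: North, Coastal receive the extra seats.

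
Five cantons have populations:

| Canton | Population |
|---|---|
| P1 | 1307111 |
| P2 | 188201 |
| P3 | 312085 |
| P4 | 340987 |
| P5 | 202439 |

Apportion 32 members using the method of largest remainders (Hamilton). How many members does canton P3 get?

4

Total 2350823; standard divisor 2350823/32 ≈ 73463.219.
Standard quotas: P1 17.7927, P2 2.5618, P3 4.2482, P4 4.6416, P5 2.7557.
Lower quotas: P1 17, P2 2, P3 4, P4 4, P5 2 (sum 29, leaving 3 seats).
Remainders in descending order: P1 0.7927, P5 0.7557, P4 0.6416, P2 0.5618, P3 0.2482.
The surplus seats go to P1, P5, P4.
P3 receives 4.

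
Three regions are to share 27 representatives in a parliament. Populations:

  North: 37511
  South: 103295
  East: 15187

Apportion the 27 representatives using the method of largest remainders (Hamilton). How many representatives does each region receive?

North 6, South 18, East 3

Standard divisor: 155993 ÷ 27 ≈ 5777.519.
Standard quotas: North 6.4926, South 17.8788, East 2.6286.
Lower quotas: North 6, South 17, East 2 (sum 25, leaving 2 seats).
Remainders in descending order: South 0.8788, East 0.6286, North 0.4926.
Largest remainders: South, East receive the extra seats.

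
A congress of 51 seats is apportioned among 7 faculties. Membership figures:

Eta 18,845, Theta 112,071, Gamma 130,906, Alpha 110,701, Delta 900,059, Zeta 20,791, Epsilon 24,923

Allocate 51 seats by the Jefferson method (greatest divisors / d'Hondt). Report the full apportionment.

Standard divisor 1318296/51 ≈ 25848.941; standard quotas: Eta 0.729, Theta 4.336, Gamma 5.064, Alpha 4.283, Delta 34.820, Zeta 0.804, Epsilon 0.964.
Rounding down gives 0, 4, 5, 4, 34, 0, 0 = 47 seats, so the divisor must be adjusted.
With modified divisor 24000: modified quotas Eta 0.785, Theta 4.670, Gamma 5.454, Alpha 4.613, Delta 37.502, Zeta 0.866, Epsilon 1.038.
Rounding down: Eta 0, Theta 4, Gamma 5, Alpha 4, Delta 37, Zeta 0, Epsilon 1 (total 51).

Eta: 0, Theta: 4, Gamma: 5, Alpha: 4, Delta: 37, Zeta: 0, Epsilon: 1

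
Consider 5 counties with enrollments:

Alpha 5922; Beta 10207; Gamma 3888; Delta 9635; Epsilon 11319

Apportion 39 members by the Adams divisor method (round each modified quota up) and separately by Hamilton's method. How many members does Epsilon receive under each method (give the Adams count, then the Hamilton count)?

10 and 11

Adams: Alpha 6, Beta 10, Gamma 4, Delta 9, Epsilon 10.
Hamilton: Alpha 5, Beta 10, Gamma 4, Delta 9, Epsilon 11.
Epsilon gets 10 under Adams and 11 under Hamilton.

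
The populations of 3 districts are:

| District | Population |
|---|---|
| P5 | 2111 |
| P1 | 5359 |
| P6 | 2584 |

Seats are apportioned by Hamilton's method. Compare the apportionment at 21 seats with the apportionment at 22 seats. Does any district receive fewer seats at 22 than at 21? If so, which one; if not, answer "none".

At 21 seats: P5 5, P1 11, P6 5.
At 22 seats: P5 4, P1 12, P6 6.
P5 drops from 5 to 4.

P5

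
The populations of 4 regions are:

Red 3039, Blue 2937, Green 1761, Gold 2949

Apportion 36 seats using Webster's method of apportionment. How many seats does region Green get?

6

Standard divisor 10686/36 ≈ 296.833; standard quotas: Red 10.238, Blue 9.894, Green 5.933, Gold 9.935.
Rounding to the nearest integer gives Red 10, Blue 10, Green 6, Gold 10 — total 36, matching the house size, so no adjustment is needed.
Green receives 6.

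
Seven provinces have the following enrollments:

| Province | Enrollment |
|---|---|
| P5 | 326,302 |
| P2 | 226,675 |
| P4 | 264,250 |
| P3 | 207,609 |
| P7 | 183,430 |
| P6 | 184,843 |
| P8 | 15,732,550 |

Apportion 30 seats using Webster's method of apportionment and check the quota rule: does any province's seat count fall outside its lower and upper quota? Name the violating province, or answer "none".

Standard quotas: P5 0.572, P2 0.397, P4 0.463, P3 0.364, P7 0.321, P6 0.324, P8 27.560.
Webster allocation: P5 1, P2 0, P4 0, P3 0, P7 0, P6 0, P8 29.
P8 has quota 27.560 (lower 27, upper 28) but receives 29 — outside the quota interval.

P8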